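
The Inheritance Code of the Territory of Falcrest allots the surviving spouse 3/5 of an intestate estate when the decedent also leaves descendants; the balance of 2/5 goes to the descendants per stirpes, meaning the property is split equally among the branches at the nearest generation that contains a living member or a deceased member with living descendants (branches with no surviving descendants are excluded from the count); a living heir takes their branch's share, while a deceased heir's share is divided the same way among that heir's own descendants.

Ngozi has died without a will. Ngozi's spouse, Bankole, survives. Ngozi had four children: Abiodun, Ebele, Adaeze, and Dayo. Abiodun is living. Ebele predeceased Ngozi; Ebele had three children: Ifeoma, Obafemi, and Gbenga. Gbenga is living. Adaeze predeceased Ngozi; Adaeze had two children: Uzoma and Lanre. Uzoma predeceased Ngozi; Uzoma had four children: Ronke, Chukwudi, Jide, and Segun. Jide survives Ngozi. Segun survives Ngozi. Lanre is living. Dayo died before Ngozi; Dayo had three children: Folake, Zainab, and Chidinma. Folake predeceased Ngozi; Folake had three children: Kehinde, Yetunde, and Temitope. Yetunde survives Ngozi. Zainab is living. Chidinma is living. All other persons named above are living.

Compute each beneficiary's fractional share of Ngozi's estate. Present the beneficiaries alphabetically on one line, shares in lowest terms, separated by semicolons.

Abiodun 1/10; Bankole 3/5; Chidinma 1/30; Chukwudi 1/80; Gbenga 1/30; Ifeoma 1/30; Jide 1/80; Kehinde 1/90; Lanre 1/20; Obafemi 1/30; Ronke 1/80; Segun 1/80; Temitope 1/90; Yetunde 1/90; Zainab 1/30

Bankole, as surviving spouse, takes 3/5.
The remaining 2/5 passes to Ngozi's descendants per stirpes.
The 2/5 is divided into 4 equal shares of 1/10 among Abiodun, Ebele, Adaeze, Dayo.
Abiodun is living and takes 1/10.
Ebele predeceased; the 1/10 allotted to Ebele's branch passes to Ebele's issue by representation.
The 1/10 is divided into 3 equal shares of 1/30 among Ifeoma, Obafemi, Gbenga.
Ifeoma is living and takes 1/30.
Obafemi is living and takes 1/30.
Gbenga is living and takes 1/30.
Adaeze predeceased; the 1/10 allotted to Adaeze's branch passes to Adaeze's issue by representation.
The 1/10 is divided into 2 equal shares of 1/20 among Uzoma, Lanre.
Uzoma predeceased; the 1/20 allotted to Uzoma's branch passes to Uzoma's issue by representation.
The 1/20 is divided into 4 equal shares of 1/80 among Ronke, Chukwudi, Jide, Segun.
Ronke is living and takes 1/80.
Chukwudi is living and takes 1/80.
Jide is living and takes 1/80.
Segun is living and takes 1/80.
Lanre is living and takes 1/20.
Dayo predeceased; the 1/10 allotted to Dayo's branch passes to Dayo's issue by representation.
The 1/10 is divided into 3 equal shares of 1/30 among Folake, Zainab, Chidinma.
Folake predeceased; the 1/30 allotted to Folake's branch passes to Folake's issue by representation.
The 1/30 is divided into 3 equal shares of 1/90 among Kehinde, Yetunde, Temitope.
Kehinde is living and takes 1/90.
Yetunde is living and takes 1/90.
Temitope is living and takes 1/90.
Zainab is living and takes 1/30.
Chidinma is living and takes 1/30.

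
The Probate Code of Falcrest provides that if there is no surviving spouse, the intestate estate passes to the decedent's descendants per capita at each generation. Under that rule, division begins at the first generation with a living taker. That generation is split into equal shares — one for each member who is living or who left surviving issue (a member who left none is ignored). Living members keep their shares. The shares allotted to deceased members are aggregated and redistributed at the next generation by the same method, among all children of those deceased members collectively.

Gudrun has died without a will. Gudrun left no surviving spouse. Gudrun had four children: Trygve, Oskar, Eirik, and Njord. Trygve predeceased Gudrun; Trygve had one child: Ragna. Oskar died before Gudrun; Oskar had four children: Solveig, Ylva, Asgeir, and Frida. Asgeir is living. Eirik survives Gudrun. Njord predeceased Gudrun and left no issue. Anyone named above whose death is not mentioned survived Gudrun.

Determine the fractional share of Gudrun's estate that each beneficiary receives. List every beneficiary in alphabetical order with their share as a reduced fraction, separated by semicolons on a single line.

Asgeir 2/15; Eirik 1/3; Frida 2/15; Ragna 2/15; Solveig 2/15; Ylva 2/15

There is no surviving spouse, so the entire estate passes to Gudrun's descendants per capita at each generation.
At generation 1 (Trygve, Oskar, Eirik) there are 3 shares of (1)/3 = 1/3 each.
Living: Eirik — each takes 1/3.
Deceased: Trygve and Oskar. Their combined 2/3 is pooled and carried to generation 2.
At generation 2 (Ragna, Solveig, Ylva, Asgeir, Frida) there are 5 shares of (2/3)/5 = 2/15 each.
Living: Ragna, Solveig, Ylva, Asgeir, and Frida — each takes 2/15.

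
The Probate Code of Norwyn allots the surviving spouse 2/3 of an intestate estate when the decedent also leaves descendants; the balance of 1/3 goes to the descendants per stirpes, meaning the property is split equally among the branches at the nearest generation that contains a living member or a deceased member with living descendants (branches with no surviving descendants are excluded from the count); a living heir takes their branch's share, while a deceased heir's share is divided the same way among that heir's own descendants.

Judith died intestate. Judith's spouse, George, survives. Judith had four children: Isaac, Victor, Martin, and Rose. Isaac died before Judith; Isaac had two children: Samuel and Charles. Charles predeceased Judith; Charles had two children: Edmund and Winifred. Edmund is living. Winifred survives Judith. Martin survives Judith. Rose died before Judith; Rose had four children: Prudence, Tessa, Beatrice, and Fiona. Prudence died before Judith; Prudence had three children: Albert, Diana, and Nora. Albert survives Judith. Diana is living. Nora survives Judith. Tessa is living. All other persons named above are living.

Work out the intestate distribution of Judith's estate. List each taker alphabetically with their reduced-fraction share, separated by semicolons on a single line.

George, as surviving spouse, takes 2/3.
The remaining 1/3 passes to Judith's descendants per stirpes.
The 1/3 is divided into 4 equal shares of 1/12 among Isaac, Victor, Martin, Rose.
Isaac predeceased; the 1/12 allotted to Isaac's branch passes to Isaac's issue by representation.
The 1/12 is divided into 2 equal shares of 1/24 among Samuel, Charles.
Samuel is living and takes 1/24.
Charles predeceased; the 1/24 allotted to Charles's branch passes to Charles's issue by representation.
The 1/24 is divided into 2 equal shares of 1/48 among Edmund, Winifred.
Edmund is living and takes 1/48.
Winifred is living and takes 1/48.
Victor is living and takes 1/12.
Martin is living and takes 1/12.
Rose predeceased; the 1/12 allotted to Rose's branch passes to Rose's issue by representation.
The 1/12 is divided into 4 equal shares of 1/48 among Prudence, Tessa, Beatrice, Fiona.
Prudence predeceased; the 1/48 allotted to Prudence's branch passes to Prudence's issue by representation.
The 1/48 is divided into 3 equal shares of 1/144 among Albert, Diana, Nora.
Albert is living and takes 1/144.
Diana is living and takes 1/144.
Nora is living and takes 1/144.
Tessa is living and takes 1/48.
Beatrice is living and takes 1/48.
Fiona is living and takes 1/48.

Albert 1/144; Beatrice 1/48; Diana 1/144; Edmund 1/48; Fiona 1/48; George 2/3; Martin 1/12; Nora 1/144; Samuel 1/24; Tessa 1/48; Victor 1/12; Winifred 1/48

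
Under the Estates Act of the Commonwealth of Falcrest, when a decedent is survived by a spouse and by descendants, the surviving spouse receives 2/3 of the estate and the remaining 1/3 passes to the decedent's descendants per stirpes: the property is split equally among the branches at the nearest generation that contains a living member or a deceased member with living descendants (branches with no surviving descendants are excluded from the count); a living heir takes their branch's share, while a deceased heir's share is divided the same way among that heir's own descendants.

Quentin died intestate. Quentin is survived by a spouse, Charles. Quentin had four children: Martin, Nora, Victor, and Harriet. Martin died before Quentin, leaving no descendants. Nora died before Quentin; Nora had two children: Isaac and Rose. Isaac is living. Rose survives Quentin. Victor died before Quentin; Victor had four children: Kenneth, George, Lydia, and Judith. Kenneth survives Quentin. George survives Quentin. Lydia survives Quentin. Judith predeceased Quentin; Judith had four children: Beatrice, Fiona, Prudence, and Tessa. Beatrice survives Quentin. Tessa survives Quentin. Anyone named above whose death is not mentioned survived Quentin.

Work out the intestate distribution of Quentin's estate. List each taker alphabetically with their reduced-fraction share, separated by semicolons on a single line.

Beatrice 1/144; Charles 2/3; Fiona 1/144; George 1/36; Harriet 1/9; Isaac 1/18; Kenneth 1/36; Lydia 1/36; Prudence 1/144; Rose 1/18; Tessa 1/144

Charles, as surviving spouse, takes 2/3.
The remaining 1/3 passes to Quentin's descendants per stirpes.
Martin left no surviving issue, so that branch lapses and is disregarded.
The 1/3 is divided into 3 equal shares of 1/9 among Nora, Victor, Harriet.
Nora predeceased; the 1/9 allotted to Nora's branch passes to Nora's issue by representation.
The 1/9 is divided into 2 equal shares of 1/18 among Isaac, Rose.
Isaac is living and takes 1/18.
Rose is living and takes 1/18.
Victor predeceased; the 1/9 allotted to Victor's branch passes to Victor's issue by representation.
The 1/9 is divided into 4 equal shares of 1/36 among Kenneth, George, Lydia, Judith.
Kenneth is living and takes 1/36.
George is living and takes 1/36.
Lydia is living and takes 1/36.
Judith predeceased; the 1/36 allotted to Judith's branch passes to Judith's issue by representation.
The 1/36 is divided into 4 equal shares of 1/144 among Beatrice, Fiona, Prudence, Tessa.
Beatrice is living and takes 1/144.
Fiona is living and takes 1/144.
Prudence is living and takes 1/144.
Tessa is living and takes 1/144.
Harriet is living and takes 1/9.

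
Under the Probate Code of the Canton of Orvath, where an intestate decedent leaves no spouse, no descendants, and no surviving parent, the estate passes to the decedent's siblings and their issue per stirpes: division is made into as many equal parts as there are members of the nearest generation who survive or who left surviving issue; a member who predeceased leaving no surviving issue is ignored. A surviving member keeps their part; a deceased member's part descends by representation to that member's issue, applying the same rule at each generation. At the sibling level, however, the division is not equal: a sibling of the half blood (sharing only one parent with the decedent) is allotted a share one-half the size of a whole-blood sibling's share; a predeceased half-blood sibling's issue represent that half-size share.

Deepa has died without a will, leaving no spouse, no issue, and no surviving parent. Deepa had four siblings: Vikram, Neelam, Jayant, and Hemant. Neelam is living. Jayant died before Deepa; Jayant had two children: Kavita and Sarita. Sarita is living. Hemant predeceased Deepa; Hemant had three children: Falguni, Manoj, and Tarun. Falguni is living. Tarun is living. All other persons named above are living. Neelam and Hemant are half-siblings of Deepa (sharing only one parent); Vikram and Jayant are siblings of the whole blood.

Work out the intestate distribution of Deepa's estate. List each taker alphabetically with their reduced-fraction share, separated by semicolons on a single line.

No spouse, descendants, or parent survives, so the estate passes to Deepa's siblings per stirpes.
Half-blood siblings count for one-half the weight of whole-blood siblings at the initial division.
Dividing 1 in proportion to weights (total weight 3): Vikram (weight 1) → 1/3; Neelam (weight 1/2) → 1/6; Jayant (weight 1) → 1/3; Hemant (weight 1/2) → 1/6.
Vikram is living and takes 1/3.
Neelam is living and takes 1/6.
Jayant predeceased; the 1/3 allotted to Jayant's branch passes to Jayant's issue by representation.
The 1/3 is divided into 2 equal shares of 1/6 among Kavita, Sarita.
Kavita is living and takes 1/6.
Sarita is living and takes 1/6.
Hemant predeceased; the 1/6 allotted to Hemant's branch passes to Hemant's issue by representation.
The 1/6 is divided into 3 equal shares of 1/18 among Falguni, Manoj, Tarun.
Falguni is living and takes 1/18.
Manoj is living and takes 1/18.
Tarun is living and takes 1/18.

Falguni 1/18; Kavita 1/6; Manoj 1/18; Neelam 1/6; Sarita 1/6; Tarun 1/18; Vikram 1/3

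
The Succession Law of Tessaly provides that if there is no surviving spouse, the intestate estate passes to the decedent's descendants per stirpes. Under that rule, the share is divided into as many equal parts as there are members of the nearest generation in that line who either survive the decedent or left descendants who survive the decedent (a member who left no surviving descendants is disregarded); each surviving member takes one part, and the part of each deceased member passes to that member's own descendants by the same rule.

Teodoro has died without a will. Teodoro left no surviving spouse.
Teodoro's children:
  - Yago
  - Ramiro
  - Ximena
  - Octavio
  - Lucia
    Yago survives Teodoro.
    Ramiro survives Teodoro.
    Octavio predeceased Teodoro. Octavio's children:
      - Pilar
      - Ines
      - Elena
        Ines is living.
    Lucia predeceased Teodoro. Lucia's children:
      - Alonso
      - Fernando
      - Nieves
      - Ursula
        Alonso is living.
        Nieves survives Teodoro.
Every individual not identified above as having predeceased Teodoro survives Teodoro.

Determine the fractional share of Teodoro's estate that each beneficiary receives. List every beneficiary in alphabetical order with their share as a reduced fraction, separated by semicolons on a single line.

There is no surviving spouse, so the entire estate passes to Teodoro's descendants per stirpes.
The estate is divided into 5 equal shares of 1/5 among Yago, Ramiro, Ximena, Octavio, Lucia.
Yago is living and takes 1/5.
Ramiro is living and takes 1/5.
Ximena is living and takes 1/5.
Octavio predeceased; the 1/5 allotted to Octavio's branch passes to Octavio's issue by representation.
The 1/5 is divided into 3 equal shares of 1/15 among Pilar, Ines, Elena.
Pilar is living and takes 1/15.
Ines is living and takes 1/15.
Elena is living and takes 1/15.
Lucia predeceased; the 1/5 allotted to Lucia's branch passes to Lucia's issue by representation.
The 1/5 is divided into 4 equal shares of 1/20 among Alonso, Fernando, Nieves, Ursula.
Alonso is living and takes 1/20.
Fernando is living and takes 1/20.
Nieves is living and takes 1/20.
Ursula is living and takes 1/20.

Alonso 1/20; Elena 1/15; Fernando 1/20; Ines 1/15; Nieves 1/20; Pilar 1/15; Ramiro 1/5; Ursula 1/20; Ximena 1/5; Yago 1/5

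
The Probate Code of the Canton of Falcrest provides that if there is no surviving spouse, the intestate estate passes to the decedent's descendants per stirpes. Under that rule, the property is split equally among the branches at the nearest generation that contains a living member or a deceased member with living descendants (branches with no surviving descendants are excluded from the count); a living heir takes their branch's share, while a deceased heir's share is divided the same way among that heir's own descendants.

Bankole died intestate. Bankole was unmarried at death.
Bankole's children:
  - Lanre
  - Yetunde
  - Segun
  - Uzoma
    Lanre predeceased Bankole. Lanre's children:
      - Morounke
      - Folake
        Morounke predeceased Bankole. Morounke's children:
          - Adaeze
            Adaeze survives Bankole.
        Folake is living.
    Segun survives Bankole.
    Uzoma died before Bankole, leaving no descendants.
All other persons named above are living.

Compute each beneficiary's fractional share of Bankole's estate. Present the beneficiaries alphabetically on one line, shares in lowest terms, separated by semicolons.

Adaeze 1/6; Folake 1/6; Segun 1/3; Yetunde 1/3

There is no surviving spouse, so the entire estate passes to Bankole's descendants per stirpes.
Uzoma left no surviving issue, so that branch lapses and is disregarded.
The estate is divided into 3 equal shares of 1/3 among Lanre, Yetunde, Segun.
Lanre predeceased; the 1/3 allotted to Lanre's branch passes to Lanre's issue by representation.
The 1/3 is divided into 2 equal shares of 1/6 among Morounke, Folake.
Morounke predeceased; the 1/6 allotted to Morounke's branch passes to Morounke's issue by representation.
Adaeze is the sole taker at this level and receives the full 1/6.
Folake is living and takes 1/6.
Yetunde is living and takes 1/3.
Segun is living and takes 1/3.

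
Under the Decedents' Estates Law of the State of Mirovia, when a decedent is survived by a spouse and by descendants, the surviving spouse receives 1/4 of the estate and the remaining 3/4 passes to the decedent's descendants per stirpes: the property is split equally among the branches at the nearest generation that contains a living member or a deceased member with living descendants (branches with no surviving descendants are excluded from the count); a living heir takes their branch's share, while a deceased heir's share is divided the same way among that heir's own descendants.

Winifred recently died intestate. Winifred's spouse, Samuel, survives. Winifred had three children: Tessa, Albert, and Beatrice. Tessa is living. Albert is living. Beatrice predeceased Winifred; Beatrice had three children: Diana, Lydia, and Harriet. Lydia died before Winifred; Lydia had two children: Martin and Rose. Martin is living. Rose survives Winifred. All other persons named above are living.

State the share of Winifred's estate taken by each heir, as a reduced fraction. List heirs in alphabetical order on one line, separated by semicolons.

Samuel, as surviving spouse, takes 1/4.
The remaining 3/4 passes to Winifred's descendants per stirpes.
The 3/4 is divided into 3 equal shares of 1/4 among Tessa, Albert, Beatrice.
Tessa is living and takes 1/4.
Albert is living and takes 1/4.
Beatrice predeceased; the 1/4 allotted to Beatrice's branch passes to Beatrice's issue by representation.
The 1/4 is divided into 3 equal shares of 1/12 among Diana, Lydia, Harriet.
Diana is living and takes 1/12.
Lydia predeceased; the 1/12 allotted to Lydia's branch passes to Lydia's issue by representation.
The 1/12 is divided into 2 equal shares of 1/24 among Martin, Rose.
Martin is living and takes 1/24.
Rose is living and takes 1/24.
Harriet is living and takes 1/12.

Albert 1/4; Diana 1/12; Harriet 1/12; Martin 1/24; Rose 1/24; Samuel 1/4; Tessa 1/4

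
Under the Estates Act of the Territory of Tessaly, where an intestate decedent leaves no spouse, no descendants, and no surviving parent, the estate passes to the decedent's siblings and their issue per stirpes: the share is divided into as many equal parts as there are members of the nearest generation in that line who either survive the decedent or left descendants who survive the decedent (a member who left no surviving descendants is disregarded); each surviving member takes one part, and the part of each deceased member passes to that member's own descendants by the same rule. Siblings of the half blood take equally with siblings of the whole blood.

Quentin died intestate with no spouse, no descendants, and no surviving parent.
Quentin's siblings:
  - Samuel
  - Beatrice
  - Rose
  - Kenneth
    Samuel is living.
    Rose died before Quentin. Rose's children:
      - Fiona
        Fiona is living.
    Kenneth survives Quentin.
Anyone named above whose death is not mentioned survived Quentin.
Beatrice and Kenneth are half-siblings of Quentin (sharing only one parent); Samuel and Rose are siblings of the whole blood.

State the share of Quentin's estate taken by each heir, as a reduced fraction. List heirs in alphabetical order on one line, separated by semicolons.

No spouse, descendants, or parent survives, so the estate passes to Quentin's siblings per stirpes.
Half-blood and whole-blood siblings take equally under the stated rule.
The estate is divided into 4 equal shares of 1/4 among Samuel, Beatrice, Rose, Kenneth.
Samuel is living and takes 1/4.
Beatrice is living and takes 1/4.
Rose predeceased; the 1/4 allotted to Rose's branch passes to Rose's issue by representation.
Fiona is the sole taker at this level and receives the full 1/4.
Kenneth is living and takes 1/4.

Beatrice 1/4; Fiona 1/4; Kenneth 1/4; Samuel 1/4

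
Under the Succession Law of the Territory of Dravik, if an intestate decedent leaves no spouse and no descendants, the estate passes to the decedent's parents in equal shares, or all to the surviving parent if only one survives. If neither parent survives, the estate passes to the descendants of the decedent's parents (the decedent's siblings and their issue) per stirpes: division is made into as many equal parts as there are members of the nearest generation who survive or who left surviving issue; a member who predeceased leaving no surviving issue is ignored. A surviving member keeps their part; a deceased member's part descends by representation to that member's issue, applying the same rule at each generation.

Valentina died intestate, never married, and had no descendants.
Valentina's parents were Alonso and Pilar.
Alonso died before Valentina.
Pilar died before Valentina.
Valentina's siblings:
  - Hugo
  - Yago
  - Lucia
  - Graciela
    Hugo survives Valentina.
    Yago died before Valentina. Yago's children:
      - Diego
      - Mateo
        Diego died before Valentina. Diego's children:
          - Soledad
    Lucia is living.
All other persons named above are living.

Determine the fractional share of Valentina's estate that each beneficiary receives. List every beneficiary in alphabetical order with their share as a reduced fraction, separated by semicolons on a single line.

Graciela 1/4; Hugo 1/4; Lucia 1/4; Mateo 1/8; Soledad 1/8

Neither parent survives and there are no descendants, so the estate passes to Valentina's siblings and their issue per stirpes.
The estate is divided into 4 equal shares of 1/4 among Hugo, Yago, Lucia, Graciela.
Hugo is living and takes 1/4.
Yago predeceased; the 1/4 allotted to Yago's branch passes to Yago's issue by representation.
The 1/4 is divided into 2 equal shares of 1/8 among Diego, Mateo.
Diego predeceased; the 1/8 allotted to Diego's branch passes to Diego's issue by representation.
Soledad is the sole taker at this level and receives the full 1/8.
Mateo is living and takes 1/8.
Lucia is living and takes 1/4.
Graciela is living and takes 1/4.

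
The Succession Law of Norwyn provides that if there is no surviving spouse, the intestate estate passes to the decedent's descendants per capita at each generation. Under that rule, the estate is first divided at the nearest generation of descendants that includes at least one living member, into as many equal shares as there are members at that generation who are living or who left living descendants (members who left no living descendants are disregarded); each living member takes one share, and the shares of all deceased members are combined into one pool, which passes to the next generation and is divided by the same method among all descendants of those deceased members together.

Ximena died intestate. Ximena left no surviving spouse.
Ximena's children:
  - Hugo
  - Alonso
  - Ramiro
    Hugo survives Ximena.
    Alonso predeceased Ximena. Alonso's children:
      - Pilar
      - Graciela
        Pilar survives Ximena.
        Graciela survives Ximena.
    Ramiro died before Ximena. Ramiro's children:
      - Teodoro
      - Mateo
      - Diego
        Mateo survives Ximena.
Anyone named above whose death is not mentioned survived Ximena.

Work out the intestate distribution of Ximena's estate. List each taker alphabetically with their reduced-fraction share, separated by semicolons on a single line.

There is no surviving spouse, so the entire estate passes to Ximena's descendants per capita at each generation.
At generation 1 (Hugo, Alonso, Ramiro) there are 3 shares of (1)/3 = 1/3 each.
Living: Hugo — each takes 1/3.
Deceased: Alonso and Ramiro. Their combined 2/3 is pooled and carried to generation 2.
At generation 2 (Pilar, Graciela, Teodoro, Mateo, Diego) there are 5 shares of (2/3)/5 = 2/15 each.
Living: Pilar, Graciela, Teodoro, Mateo, and Diego — each takes 2/15.

Diego 2/15; Graciela 2/15; Hugo 1/3; Mateo 2/15; Pilar 2/15; Teodoro 2/15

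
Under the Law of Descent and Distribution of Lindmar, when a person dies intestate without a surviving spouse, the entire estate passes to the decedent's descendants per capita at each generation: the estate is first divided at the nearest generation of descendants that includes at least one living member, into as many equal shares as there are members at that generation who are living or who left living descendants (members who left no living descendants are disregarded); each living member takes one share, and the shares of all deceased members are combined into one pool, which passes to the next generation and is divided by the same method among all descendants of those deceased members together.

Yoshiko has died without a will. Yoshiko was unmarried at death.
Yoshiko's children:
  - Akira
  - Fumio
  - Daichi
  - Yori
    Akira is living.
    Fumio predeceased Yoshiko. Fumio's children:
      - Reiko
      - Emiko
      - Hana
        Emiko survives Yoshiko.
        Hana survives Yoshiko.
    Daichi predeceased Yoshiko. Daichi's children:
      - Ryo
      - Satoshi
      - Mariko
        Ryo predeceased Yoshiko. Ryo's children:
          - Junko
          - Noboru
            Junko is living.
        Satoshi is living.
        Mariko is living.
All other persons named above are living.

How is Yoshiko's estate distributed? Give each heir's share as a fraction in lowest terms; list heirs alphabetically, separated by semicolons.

Akira 1/4; Emiko 1/12; Hana 1/12; Junko 1/24; Mariko 1/12; Noboru 1/24; Reiko 1/12; Satoshi 1/12; Yori 1/4

There is no surviving spouse, so the entire estate passes to Yoshiko's descendants per capita at each generation.
At generation 1 (Akira, Fumio, Daichi, Yori) there are 4 shares of (1)/4 = 1/4 each.
Living: Akira and Yori — each takes 1/4.
Deceased: Fumio and Daichi. Their combined 1/2 is pooled and carried to generation 2.
At generation 2 (Reiko, Emiko, Hana, Ryo, Satoshi, Mariko) there are 6 shares of (1/2)/6 = 1/12 each.
Living: Reiko, Emiko, Hana, Satoshi, and Mariko — each takes 1/12.
Deceased: Ryo. That 1/12 share is carried to generation 3.
At generation 3 (Junko, Noboru) there are 2 shares of (1/12)/2 = 1/24 each.
Living: Junko and Noboru — each takes 1/24.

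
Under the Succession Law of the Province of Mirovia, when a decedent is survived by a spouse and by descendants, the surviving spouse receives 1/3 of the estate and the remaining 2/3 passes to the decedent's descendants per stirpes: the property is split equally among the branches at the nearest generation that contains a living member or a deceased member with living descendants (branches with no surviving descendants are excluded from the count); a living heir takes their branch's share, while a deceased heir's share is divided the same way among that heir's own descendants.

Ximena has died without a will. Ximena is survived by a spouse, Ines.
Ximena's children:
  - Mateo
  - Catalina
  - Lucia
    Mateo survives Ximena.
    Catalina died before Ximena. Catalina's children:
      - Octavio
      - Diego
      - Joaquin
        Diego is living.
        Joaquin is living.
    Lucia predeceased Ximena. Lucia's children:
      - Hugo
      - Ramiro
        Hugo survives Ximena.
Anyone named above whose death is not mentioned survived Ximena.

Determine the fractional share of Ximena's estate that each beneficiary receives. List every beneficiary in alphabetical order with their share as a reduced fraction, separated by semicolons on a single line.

Ines, as surviving spouse, takes 1/3.
The remaining 2/3 passes to Ximena's descendants per stirpes.
The 2/3 is divided into 3 equal shares of 2/9 among Mateo, Catalina, Lucia.
Mateo is living and takes 2/9.
Catalina predeceased; the 2/9 allotted to Catalina's branch passes to Catalina's issue by representation.
The 2/9 is divided into 3 equal shares of 2/27 among Octavio, Diego, Joaquin.
Octavio is living and takes 2/27.
Diego is living and takes 2/27.
Joaquin is living and takes 2/27.
Lucia predeceased; the 2/9 allotted to Lucia's branch passes to Lucia's issue by representation.
The 2/9 is divided into 2 equal shares of 1/9 among Hugo, Ramiro.
Hugo is living and takes 1/9.
Ramiro is living and takes 1/9.

Diego 2/27; Hugo 1/9; Ines 1/3; Joaquin 2/27; Mateo 2/9; Octavio 2/27; Ramiro 1/9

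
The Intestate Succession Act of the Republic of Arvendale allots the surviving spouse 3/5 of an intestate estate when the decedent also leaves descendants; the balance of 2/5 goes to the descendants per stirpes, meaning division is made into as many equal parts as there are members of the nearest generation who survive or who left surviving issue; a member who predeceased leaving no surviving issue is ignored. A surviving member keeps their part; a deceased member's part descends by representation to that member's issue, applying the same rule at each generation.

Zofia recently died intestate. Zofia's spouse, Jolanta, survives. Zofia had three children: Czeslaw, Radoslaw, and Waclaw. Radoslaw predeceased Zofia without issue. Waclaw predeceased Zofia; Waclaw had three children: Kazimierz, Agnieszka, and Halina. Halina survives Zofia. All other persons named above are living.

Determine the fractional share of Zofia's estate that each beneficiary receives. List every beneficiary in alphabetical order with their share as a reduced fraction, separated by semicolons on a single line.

Agnieszka 1/15; Czeslaw 1/5; Halina 1/15; Jolanta 3/5; Kazimierz 1/15

Jolanta, as surviving spouse, takes 3/5.
The remaining 2/5 passes to Zofia's descendants per stirpes.
Radoslaw left no surviving issue, so that branch lapses and is disregarded.
The 2/5 is divided into 2 equal shares of 1/5 among Czeslaw, Waclaw.
Czeslaw is living and takes 1/5.
Waclaw predeceased; the 1/5 allotted to Waclaw's branch passes to Waclaw's issue by representation.
The 1/5 is divided into 3 equal shares of 1/15 among Kazimierz, Agnieszka, Halina.
Kazimierz is living and takes 1/15.
Agnieszka is living and takes 1/15.
Halina is living and takes 1/15.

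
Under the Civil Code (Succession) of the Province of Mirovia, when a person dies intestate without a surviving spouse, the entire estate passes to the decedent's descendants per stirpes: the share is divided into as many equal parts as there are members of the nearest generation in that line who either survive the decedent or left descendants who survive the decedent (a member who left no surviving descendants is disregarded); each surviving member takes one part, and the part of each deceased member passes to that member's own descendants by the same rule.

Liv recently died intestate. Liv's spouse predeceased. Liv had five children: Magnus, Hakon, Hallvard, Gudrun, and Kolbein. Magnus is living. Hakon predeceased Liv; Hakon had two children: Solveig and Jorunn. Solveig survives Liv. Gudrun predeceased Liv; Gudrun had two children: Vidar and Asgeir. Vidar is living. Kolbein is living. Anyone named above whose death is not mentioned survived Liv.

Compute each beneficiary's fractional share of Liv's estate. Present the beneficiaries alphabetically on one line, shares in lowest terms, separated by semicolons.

There is no surviving spouse, so the entire estate passes to Liv's descendants per stirpes.
The estate is divided into 5 equal shares of 1/5 among Magnus, Hakon, Hallvard, Gudrun, Kolbein.
Magnus is living and takes 1/5.
Hakon predeceased; the 1/5 allotted to Hakon's branch passes to Hakon's issue by representation.
The 1/5 is divided into 2 equal shares of 1/10 among Solveig, Jorunn.
Solveig is living and takes 1/10.
Jorunn is living and takes 1/10.
Hallvard is living and takes 1/5.
Gudrun predeceased; the 1/5 allotted to Gudrun's branch passes to Gudrun's issue by representation.
The 1/5 is divided into 2 equal shares of 1/10 among Vidar, Asgeir.
Vidar is living and takes 1/10.
Asgeir is living and takes 1/10.
Kolbein is living and takes 1/5.

Asgeir 1/10; Hallvard 1/5; Jorunn 1/10; Kolbein 1/5; Magnus 1/5; Solveig 1/10; Vidar 1/10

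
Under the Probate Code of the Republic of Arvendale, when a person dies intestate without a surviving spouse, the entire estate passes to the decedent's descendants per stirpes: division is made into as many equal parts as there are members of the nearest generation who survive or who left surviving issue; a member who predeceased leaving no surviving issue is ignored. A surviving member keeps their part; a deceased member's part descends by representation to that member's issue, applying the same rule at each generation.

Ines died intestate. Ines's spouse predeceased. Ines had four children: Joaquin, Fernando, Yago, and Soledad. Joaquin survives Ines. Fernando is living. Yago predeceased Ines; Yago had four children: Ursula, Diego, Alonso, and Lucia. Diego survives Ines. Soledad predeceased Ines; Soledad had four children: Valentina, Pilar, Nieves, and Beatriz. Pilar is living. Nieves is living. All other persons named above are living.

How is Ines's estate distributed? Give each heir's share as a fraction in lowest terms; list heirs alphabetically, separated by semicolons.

Alonso 1/16; Beatriz 1/16; Diego 1/16; Fernando 1/4; Joaquin 1/4; Lucia 1/16; Nieves 1/16; Pilar 1/16; Ursula 1/16; Valentina 1/16

There is no surviving spouse, so the entire estate passes to Ines's descendants per stirpes.
The estate is divided into 4 equal shares of 1/4 among Joaquin, Fernando, Yago, Soledad.
Joaquin is living and takes 1/4.
Fernando is living and takes 1/4.
Yago predeceased; the 1/4 allotted to Yago's branch passes to Yago's issue by representation.
The 1/4 is divided into 4 equal shares of 1/16 among Ursula, Diego, Alonso, Lucia.
Ursula is living and takes 1/16.
Diego is living and takes 1/16.
Alonso is living and takes 1/16.
Lucia is living and takes 1/16.
Soledad predeceased; the 1/4 allotted to Soledad's branch passes to Soledad's issue by representation.
The 1/4 is divided into 4 equal shares of 1/16 among Valentina, Pilar, Nieves, Beatriz.
Valentina is living and takes 1/16.
Pilar is living and takes 1/16.
Nieves is living and takes 1/16.
Beatriz is living and takes 1/16.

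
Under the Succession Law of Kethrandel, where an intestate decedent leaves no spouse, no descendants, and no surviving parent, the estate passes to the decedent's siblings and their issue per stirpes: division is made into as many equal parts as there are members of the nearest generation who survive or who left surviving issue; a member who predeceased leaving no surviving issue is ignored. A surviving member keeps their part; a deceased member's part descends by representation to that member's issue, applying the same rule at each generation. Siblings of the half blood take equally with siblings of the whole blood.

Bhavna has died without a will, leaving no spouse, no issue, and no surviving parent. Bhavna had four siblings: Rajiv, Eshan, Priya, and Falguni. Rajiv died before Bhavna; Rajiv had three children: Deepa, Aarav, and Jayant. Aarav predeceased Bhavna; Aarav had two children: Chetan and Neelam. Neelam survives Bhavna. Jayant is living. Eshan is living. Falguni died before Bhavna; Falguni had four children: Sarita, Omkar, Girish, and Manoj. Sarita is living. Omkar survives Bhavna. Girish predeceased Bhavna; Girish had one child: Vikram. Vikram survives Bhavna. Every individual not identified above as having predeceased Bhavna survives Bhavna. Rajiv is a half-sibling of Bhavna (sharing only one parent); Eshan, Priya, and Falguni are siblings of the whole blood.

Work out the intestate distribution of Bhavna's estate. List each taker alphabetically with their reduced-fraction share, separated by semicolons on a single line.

No spouse, descendants, or parent survives, so the estate passes to Bhavna's siblings per stirpes.
Half-blood and whole-blood siblings take equally under the stated rule.
The estate is divided into 4 equal shares of 1/4 among Rajiv, Eshan, Priya, Falguni.
Rajiv predeceased; the 1/4 allotted to Rajiv's branch passes to Rajiv's issue by representation.
The 1/4 is divided into 3 equal shares of 1/12 among Deepa, Aarav, Jayant.
Deepa is living and takes 1/12.
Aarav predeceased; the 1/12 allotted to Aarav's branch passes to Aarav's issue by representation.
The 1/12 is divided into 2 equal shares of 1/24 among Chetan, Neelam.
Chetan is living and takes 1/24.
Neelam is living and takes 1/24.
Jayant is living and takes 1/12.
Eshan is living and takes 1/4.
Priya is living and takes 1/4.
Falguni predeceased; the 1/4 allotted to Falguni's branch passes to Falguni's issue by representation.
The 1/4 is divided into 4 equal shares of 1/16 among Sarita, Omkar, Girish, Manoj.
Sarita is living and takes 1/16.
Omkar is living and takes 1/16.
Girish predeceased; the 1/16 allotted to Girish's branch passes to Girish's issue by representation.
Vikram is the sole taker at this level and receives the full 1/16.
Manoj is living and takes 1/16.

Chetan 1/24; Deepa 1/12; Eshan 1/4; Jayant 1/12; Manoj 1/16; Neelam 1/24; Omkar 1/16; Priya 1/4; Sarita 1/16; Vikram 1/16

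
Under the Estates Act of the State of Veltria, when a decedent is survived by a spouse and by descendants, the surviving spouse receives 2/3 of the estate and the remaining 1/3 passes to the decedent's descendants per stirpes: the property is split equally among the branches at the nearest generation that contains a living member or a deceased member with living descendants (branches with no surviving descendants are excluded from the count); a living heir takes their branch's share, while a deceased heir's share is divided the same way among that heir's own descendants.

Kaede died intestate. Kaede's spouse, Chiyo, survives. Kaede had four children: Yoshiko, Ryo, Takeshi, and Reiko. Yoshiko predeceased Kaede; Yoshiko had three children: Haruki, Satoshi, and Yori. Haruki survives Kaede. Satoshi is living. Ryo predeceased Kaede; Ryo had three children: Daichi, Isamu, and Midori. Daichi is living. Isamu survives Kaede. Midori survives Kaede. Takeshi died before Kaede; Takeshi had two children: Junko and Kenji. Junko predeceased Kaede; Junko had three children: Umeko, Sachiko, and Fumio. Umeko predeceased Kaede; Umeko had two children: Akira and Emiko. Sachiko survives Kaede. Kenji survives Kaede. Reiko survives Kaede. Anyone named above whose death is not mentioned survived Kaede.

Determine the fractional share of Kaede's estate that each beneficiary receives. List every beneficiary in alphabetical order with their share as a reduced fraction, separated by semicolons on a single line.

Chiyo, as surviving spouse, takes 2/3.
The remaining 1/3 passes to Kaede's descendants per stirpes.
The 1/3 is divided into 4 equal shares of 1/12 among Yoshiko, Ryo, Takeshi, Reiko.
Yoshiko predeceased; the 1/12 allotted to Yoshiko's branch passes to Yoshiko's issue by representation.
The 1/12 is divided into 3 equal shares of 1/36 among Haruki, Satoshi, Yori.
Haruki is living and takes 1/36.
Satoshi is living and takes 1/36.
Yori is living and takes 1/36.
Ryo predeceased; the 1/12 allotted to Ryo's branch passes to Ryo's issue by representation.
The 1/12 is divided into 3 equal shares of 1/36 among Daichi, Isamu, Midori.
Daichi is living and takes 1/36.
Isamu is living and takes 1/36.
Midori is living and takes 1/36.
Takeshi predeceased; the 1/12 allotted to Takeshi's branch passes to Takeshi's issue by representation.
The 1/12 is divided into 2 equal shares of 1/24 among Junko, Kenji.
Junko predeceased; the 1/24 allotted to Junko's branch passes to Junko's issue by representation.
The 1/24 is divided into 3 equal shares of 1/72 among Umeko, Sachiko, Fumio.
Umeko predeceased; the 1/72 allotted to Umeko's branch passes to Umeko's issue by representation.
The 1/72 is divided into 2 equal shares of 1/144 among Akira, Emiko.
Akira is living and takes 1/144.
Emiko is living and takes 1/144.
Sachiko is living and takes 1/72.
Fumio is living and takes 1/72.
Kenji is living and takes 1/24.
Reiko is living and takes 1/12.

Akira 1/144; Chiyo 2/3; Daichi 1/36; Emiko 1/144; Fumio 1/72; Haruki 1/36; Isamu 1/36; Kenji 1/24; Midori 1/36; Reiko 1/12; Sachiko 1/72; Satoshi 1/36; Yori 1/36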